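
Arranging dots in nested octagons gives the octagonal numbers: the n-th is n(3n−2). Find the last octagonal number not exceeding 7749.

7701

Solve n(3n−2) ≤ 7749 for integer n.
n = 51 gives 7701 ≤ 7749, while n = 52 gives 8008 > 7749; so the answer is 7701.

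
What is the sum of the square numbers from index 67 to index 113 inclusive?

389348

Σ_{i=67}^{113} i² = 487369 − 98021 = 389348.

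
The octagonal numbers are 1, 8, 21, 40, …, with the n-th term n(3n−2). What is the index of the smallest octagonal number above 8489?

Solve n(3n−2) > 8489 for integer n.
The largest n with value ≤ 8489 is 53 (since 8321 ≤ 8489 < 8640), so the first above is n = 54, value 8640.

54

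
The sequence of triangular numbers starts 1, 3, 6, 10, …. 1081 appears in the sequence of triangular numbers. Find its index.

Set n(n+1)/2 = 1081, giving n² + n − 2162 = 0.
The discriminant is 1 + 8·1081 = 8649, and √8649 = 93.
So n = (-1 + 93) / 2 = 92/2 = 46.

46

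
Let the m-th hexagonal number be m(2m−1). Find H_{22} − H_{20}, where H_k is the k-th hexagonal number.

166

22·(2·22 − 1) = 946 and 20·(2·20 − 1) = 780.
Difference: 946 − 780 = 166.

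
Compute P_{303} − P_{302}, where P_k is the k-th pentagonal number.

907

Consecutive pentagonal numbers differ by 3n − 2: here 3·303 − 2 = 907.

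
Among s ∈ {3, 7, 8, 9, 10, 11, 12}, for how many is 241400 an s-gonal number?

s = 3: P(3, 694) = 241165 and P(3, 695) = 241860; 241400 is not s-gonal.
s = 7: P(7, 311) = 241336 and P(7, 312) = 242892; 241400 is not s-gonal.
s = 8: P(8, 284) = 241400. ✓
s = 9: P(9, 262) = 239599 and P(9, 263) = 241434; 241400 is not s-gonal.
s = 10: P(10, 246) = 241326 and P(10, 247) = 243295; 241400 is not s-gonal.
s = 11: P(11, 232) = 241396 and P(11, 233) = 243485; 241400 is not s-gonal.
s = 12: P(12, 220) = 241120 and P(12, 221) = 243321; 241400 is not s-gonal.
Hits: s ∈ {8} → 1.

1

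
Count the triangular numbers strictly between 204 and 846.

21

The n-th triangular number is n(n+1)/2.
Smallest index with value > 204: n = 20 (giving 210).
Largest index with value < 846: n = 40 (giving 820).
Indices 20 through 40: 21 terms.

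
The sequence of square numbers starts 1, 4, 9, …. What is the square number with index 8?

8² = 64.

64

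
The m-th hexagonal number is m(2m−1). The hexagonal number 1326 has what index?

Set n(2n−1) = 1326, giving 2n² − n − 1326 = 0.
The discriminant is 1 + 8·1326 = 10609, and √10609 = 103.
So n = (1 + 103) / 4 = 104/4 = 26.
Check: 26·(2·26 − 1) = 1326. ✓

26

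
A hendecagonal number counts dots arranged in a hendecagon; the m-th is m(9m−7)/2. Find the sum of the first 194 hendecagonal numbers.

Σ i(9i−7)/2 = (9Σi² − 7Σi) / 2 over i = 1..194.
Σi = 18915 and Σi² = 2452645.
(9·2452645 − 7·18915) / 2 = 21941400/2 = 10970700.

10970700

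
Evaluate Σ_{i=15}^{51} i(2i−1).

Σ i(2i−1) = 2Σi² − Σi over i = 15..51.
Σi = 1326 − 105 = 1221 and Σi² = 45526 − 1015 = 44511.
2·44511 − 1·1221 = 87801.

87801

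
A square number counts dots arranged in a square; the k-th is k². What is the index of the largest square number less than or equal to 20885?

Solve n² ≤ 20885 for integer n.
n = 144 gives 20736 ≤ 20885, while n = 145 gives 21025 > 20885; so the answer is index 144.

144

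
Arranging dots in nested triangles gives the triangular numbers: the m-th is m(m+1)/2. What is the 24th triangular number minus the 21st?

24·25/2 = 300 and 21·22/2 = 231.
Difference: 300 − 231 = 69.

69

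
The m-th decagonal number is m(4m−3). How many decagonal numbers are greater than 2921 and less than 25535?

53

The n-th decagonal number is n(4n−3).
Smallest index with value > 2921: n = 28 (giving 3052).
Largest index with value < 25535: n = 80 (giving 25360).
Indices 28 through 80: 53 terms.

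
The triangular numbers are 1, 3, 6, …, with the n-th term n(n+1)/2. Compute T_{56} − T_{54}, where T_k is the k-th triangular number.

111

56·57/2 = 1596 and 54·55/2 = 1485.
Difference: 1596 − 1485 = 111.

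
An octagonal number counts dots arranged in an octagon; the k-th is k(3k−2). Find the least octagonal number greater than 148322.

148741

Solve n(3n−2) > 148322 for integer n.
The largest n with value ≤ 148322 is 222 (since 147408 ≤ 148322 < 148741), so the first above is n = 223, value 148741.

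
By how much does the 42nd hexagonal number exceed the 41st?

165

Consecutive hexagonal numbers differ by 4n − 3: here 4·42 − 3 = 165.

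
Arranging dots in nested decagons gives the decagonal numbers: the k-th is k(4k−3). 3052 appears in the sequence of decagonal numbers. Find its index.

Set n(4n−3) = 3052, giving 4n² − 3n − 3052 = 0.
The discriminant is 9 + 16·3052 = 48841, and √48841 = 221.
So n = (3 + 221) / 8 = 224/8 = 28.

28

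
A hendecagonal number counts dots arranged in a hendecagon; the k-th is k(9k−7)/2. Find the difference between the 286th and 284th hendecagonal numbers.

286·(9·286 − 7)/2 = 367081 and 284·(9·284 − 7)/2 = 361958.
Difference: 367081 − 361958 = 5123.

5123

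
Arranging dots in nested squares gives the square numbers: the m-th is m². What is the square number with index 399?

399² = 159201.

159201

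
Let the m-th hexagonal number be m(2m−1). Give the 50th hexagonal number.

4950

The 50th hexagonal number is n(2n−1) with n = 50.
50·(2·50 − 1) = 50·99 = 4950.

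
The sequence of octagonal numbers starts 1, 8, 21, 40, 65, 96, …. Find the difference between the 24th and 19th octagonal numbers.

635

24·(3·24 − 2) = 1680 and 19·(3·19 − 2) = 1045.
Difference: 1680 − 1045 = 635.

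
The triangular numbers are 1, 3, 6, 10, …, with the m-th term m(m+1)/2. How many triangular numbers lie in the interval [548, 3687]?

The n-th triangular number is n(n+1)/2.
Smallest index with value ≥ 548: n = 33 (giving 561).
Largest index with value ≤ 3687: n = 85 (giving 3655).
Indices 33 through 85: 53 terms.

53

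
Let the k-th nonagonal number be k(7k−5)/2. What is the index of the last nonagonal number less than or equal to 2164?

25

Solve n(7n−5)/2 ≤ 2164 for integer n.
n = 25 gives 2125 ≤ 2164, while n = 26 gives 2301 > 2164; so the answer is index 25.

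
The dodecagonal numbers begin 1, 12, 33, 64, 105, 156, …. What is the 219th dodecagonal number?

The 219th dodecagonal number is n(5n−4) with n = 219.
219·(5·219 − 4) = 219·1091 = 238929.

238929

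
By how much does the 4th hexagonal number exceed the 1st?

27

4·(2·4 − 1) = 28 and 1·(2·1 − 1) = 1.
Difference: 28 − 1 = 27.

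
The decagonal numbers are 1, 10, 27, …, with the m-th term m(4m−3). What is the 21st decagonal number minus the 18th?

459

21·(4·21 − 3) = 1701 and 18·(4·18 − 3) = 1242.
Difference: 1701 − 1242 = 459.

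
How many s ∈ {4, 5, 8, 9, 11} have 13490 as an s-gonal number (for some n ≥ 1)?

1

s = 4: P(4, 116) = 13456 and P(4, 117) = 13689; 13490 is not s-gonal.
s = 5: P(5, 95) = 13490. ✓
s = 8: P(8, 67) = 13333 and P(8, 68) = 13736; 13490 is not s-gonal.
s = 9: P(9, 62) = 13299 and P(9, 63) = 13734; 13490 is not s-gonal.
s = 11: P(11, 55) = 13420 and P(11, 56) = 13916; 13490 is not s-gonal.
Hits: s ∈ {5} → 1.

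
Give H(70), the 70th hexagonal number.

9730

The 70th hexagonal number is n(2n−1) with n = 70.
70·(2·70 − 1) = 70·139 = 9730.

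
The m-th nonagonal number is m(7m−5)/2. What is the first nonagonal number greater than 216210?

216381

Solve n(7n−5)/2 > 216210 for integer n.
The largest n with value ≤ 216210 is 248 (since 214644 ≤ 216210 < 216381), so the first above is n = 249, value 216381.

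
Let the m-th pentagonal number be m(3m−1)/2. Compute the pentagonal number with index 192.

55200

192·(3·192 − 1)/2 = 192·575/2 = 55200.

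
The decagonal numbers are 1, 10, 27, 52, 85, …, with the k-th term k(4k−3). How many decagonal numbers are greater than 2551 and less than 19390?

44

The n-th decagonal number is n(4n−3).
Smallest index with value > 2551: n = 26 (giving 2626).
Largest index with value < 19390: n = 69 (giving 18837).
Indices 26 through 69: 44 terms.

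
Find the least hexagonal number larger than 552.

Solve n(2n−1) > 552 for integer n.
The largest n with value ≤ 552 is 16 (since 496 ≤ 552 < 561), so the first above is n = 17, value 561.

561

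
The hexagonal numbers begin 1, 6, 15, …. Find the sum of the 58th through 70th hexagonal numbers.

106028

Σ i(2i−1) = 2Σi² − Σi over i = 58..70.
Σi = 2485 − 1653 = 832 and Σi² = 116795 − 63365 = 53430.
2·53430 − 1·832 = 106028.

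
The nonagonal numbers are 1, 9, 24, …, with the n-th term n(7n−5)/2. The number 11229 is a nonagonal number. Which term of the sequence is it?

Set n(7n−5)/2 = 11229, giving 7n² − 5n − 22458 = 0.
The discriminant is 25 + 56·11229 = 628849, and √628849 = 793.
So n = (5 + 793) / 14 = 798/14 = 57.
Check: 57·(7·57 − 5)/2 = 11229. ✓

57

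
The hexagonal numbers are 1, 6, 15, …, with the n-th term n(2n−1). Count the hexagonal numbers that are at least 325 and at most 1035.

The n-th hexagonal number is n(2n−1).
Smallest index with value ≥ 325: n = 13 (giving 325).
Largest index with value ≤ 1035: n = 23 (giving 1035).
Indices 13 through 23: 11 terms.

11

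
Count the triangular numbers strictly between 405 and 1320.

23

The n-th triangular number is n(n+1)/2.
Smallest index with value > 405: n = 28 (giving 406).
Largest index with value < 1320: n = 50 (giving 1275).
Indices 28 through 50: 23 terms.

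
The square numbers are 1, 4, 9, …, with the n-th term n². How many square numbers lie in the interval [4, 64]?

The n-th square number is n².
Smallest index with value ≥ 4: n = 2 (giving 4).
Largest index with value ≤ 64: n = 8 (giving 64).
Indices 2 through 8: 7 terms.

7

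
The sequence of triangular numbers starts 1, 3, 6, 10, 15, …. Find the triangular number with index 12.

78

The 12th triangular number is n(n+1)/2 with n = 12.
12·13/2 = 156/2 = 78.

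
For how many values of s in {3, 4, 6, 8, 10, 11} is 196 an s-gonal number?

2

s = 3: P(3, 19) = 190 and P(3, 20) = 210; 196 is not s-gonal.
s = 4: P(4, 14) = 196. ✓
s = 6: P(6, 10) = 190 and P(6, 11) = 231; 196 is not s-gonal.
s = 8: P(8, 8) = 176 and P(8, 9) = 225; 196 is not s-gonal.
s = 10: P(10, 7) = 175 and P(10, 8) = 232; 196 is not s-gonal.
s = 11: P(11, 7) = 196. ✓
Hits: s ∈ {4, 11} → 2.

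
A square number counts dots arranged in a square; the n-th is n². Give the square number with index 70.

The 70th square number is n² with n = 70.
70² = 4900.

4900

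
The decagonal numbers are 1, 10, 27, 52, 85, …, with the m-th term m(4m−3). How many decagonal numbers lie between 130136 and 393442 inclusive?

134

The n-th decagonal number is n(4n−3).
Smallest index with value ≥ 130136: n = 181 (giving 130501).
Largest index with value ≤ 393442: n = 314 (giving 393442).
Indices 181 through 314: 134 terms.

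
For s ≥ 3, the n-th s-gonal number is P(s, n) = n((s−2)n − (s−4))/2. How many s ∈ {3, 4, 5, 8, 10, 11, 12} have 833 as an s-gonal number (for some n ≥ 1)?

2

s = 3: P(3, 40) = 820 and P(3, 41) = 861; 833 is not s-gonal.
s = 4: P(4, 28) = 784 and P(4, 29) = 841; 833 is not s-gonal.
s = 5: P(5, 23) = 782 and P(5, 24) = 852; 833 is not s-gonal.
s = 8: P(8, 17) = 833. ✓
s = 10: P(10, 14) = 742 and P(10, 15) = 855; 833 is not s-gonal.
s = 11: P(11, 14) = 833. ✓
s = 12: P(12, 13) = 793 and P(12, 14) = 924; 833 is not s-gonal.
Hits: s ∈ {8, 11} → 2.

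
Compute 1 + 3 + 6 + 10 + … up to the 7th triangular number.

Σ i(i+1)/2 = (Σi² + Σi) / 2 over i = 1..7.
Σi = 28 and Σi² = 140.
(1·140 + 1·28) / 2 = 168/2 = 84.

84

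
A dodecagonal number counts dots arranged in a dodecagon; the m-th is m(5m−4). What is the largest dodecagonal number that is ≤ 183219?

181641

Solve n(5n−4) ≤ 183219 for integer n.
n = 191 gives 181641 ≤ 183219, while n = 192 gives 183552 > 183219; so the answer is 181641.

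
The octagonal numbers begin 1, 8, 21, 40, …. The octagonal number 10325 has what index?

59

Set n(3n−2) = 10325, giving 3n² − 2n − 10325 = 0.
The discriminant is 4 + 12·10325 = 123904, and √123904 = 352.
So n = (2 + 352) / 6 = 354/6 = 59.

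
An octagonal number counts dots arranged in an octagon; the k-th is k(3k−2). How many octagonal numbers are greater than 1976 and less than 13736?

The n-th octagonal number is n(3n−2).
Smallest index with value > 1976: n = 27 (giving 2133).
Largest index with value < 13736: n = 67 (giving 13333).
Indices 27 through 67: 41 terms.

41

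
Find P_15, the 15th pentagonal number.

330

The 15th pentagonal number is n(3n−1)/2 with n = 15.
15·(3·15 − 1)/2 = 15·44/2 = 15·22 = 330.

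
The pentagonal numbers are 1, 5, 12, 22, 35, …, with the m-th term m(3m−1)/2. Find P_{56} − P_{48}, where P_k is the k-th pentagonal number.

56·(3·56 − 1)/2 = 4676 and 48·(3·48 − 1)/2 = 3432.
Difference: 4676 − 3432 = 1244.

1244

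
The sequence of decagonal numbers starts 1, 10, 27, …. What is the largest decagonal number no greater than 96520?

Solve n(4n−3) ≤ 96520 for integer n.
n = 155 gives 95635 ≤ 96520, while n = 156 gives 96876 > 96520; so the answer is 95635.

95635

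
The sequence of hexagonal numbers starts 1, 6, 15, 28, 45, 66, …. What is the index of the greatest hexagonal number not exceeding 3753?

43

Solve n(2n−1) ≤ 3753 for integer n.
n = 43 gives 3655 ≤ 3753, while n = 44 gives 3828 > 3753; so the answer is index 43.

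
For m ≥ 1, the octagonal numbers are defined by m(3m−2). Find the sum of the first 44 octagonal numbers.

86130

Σ i(3i−2) = 3Σi² − 2Σi over i = 1..44.
Σi = 990 and Σi² = 29370.
3·29370 − 2·990 = 86130.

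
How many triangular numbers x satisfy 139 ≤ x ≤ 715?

The n-th triangular number is n(n+1)/2.
Smallest index with value ≥ 139: n = 17 (giving 153).
Largest index with value ≤ 715: n = 37 (giving 703).
Indices 17 through 37: 21 terms.

21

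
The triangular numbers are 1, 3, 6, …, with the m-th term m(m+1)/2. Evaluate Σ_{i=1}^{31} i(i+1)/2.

5456

Σ i(i+1)/2 = (Σi² + Σi) / 2 over i = 1..31.
Σi = 496 and Σi² = 10416.
(1·10416 + 1·496) / 2 = 10912/2 = 5456.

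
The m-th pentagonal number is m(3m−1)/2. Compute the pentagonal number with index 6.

51

The 6th pentagonal number is n(3n−1)/2 with n = 6.
6·(3·6 − 1)/2 = 6·17/2 = 51.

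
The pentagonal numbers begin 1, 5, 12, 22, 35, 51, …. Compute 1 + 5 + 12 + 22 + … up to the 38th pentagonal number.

28158

Σ i(3i−1)/2 = (3Σi² − Σi) / 2 over i = 1..38.
Σi = 741 and Σi² = 19019.
(3·19019 − 1·741) / 2 = 56316/2 = 28158.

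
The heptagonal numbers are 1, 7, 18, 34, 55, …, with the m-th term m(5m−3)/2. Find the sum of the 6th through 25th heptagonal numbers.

13210

Σ i(5i−3)/2 = (5Σi² − 3Σi) / 2 over i = 6..25.
Σi = 325 − 15 = 310 and Σi² = 5525 − 55 = 5470.
(5·5470 − 3·310) / 2 = 26420/2 = 13210.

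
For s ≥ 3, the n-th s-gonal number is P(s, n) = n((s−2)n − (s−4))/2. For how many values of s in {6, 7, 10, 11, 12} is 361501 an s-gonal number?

1

s = 6: P(6, 425) = 360825 and P(6, 426) = 362526; 361501 is not s-gonal.
s = 7: P(7, 380) = 360430 and P(7, 381) = 362331; 361501 is not s-gonal.
s = 10: P(10, 301) = 361501. ✓
s = 11: P(11, 283) = 359410 and P(11, 284) = 361958; 361501 is not s-gonal.
s = 12: P(12, 269) = 360729 and P(12, 270) = 363420; 361501 is not s-gonal.
Hits: s ∈ {10} → 1.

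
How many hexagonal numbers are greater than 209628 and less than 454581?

The n-th hexagonal number is n(2n−1).
Smallest index with value > 209628: n = 325 (giving 210925).
Largest index with value < 454581: n = 476 (giving 452676).
Indices 325 through 476: 152 terms.

152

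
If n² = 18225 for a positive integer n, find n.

We need n² = 18225, so n = √18225 = 135.

135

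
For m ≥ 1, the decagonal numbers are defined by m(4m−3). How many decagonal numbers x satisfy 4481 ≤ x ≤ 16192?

31

The n-th decagonal number is n(4n−3).
Smallest index with value ≥ 4481: n = 34 (giving 4522).
Largest index with value ≤ 16192: n = 64 (giving 16192).
Indices 34 through 64: 31 terms.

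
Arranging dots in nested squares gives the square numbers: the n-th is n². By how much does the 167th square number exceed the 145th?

6864

167² = 27889 and 145² = 21025.
Difference: 27889 − 21025 = 6864.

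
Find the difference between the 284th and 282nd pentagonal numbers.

1697

284·(3·284 − 1)/2 = 120842 and 282·(3·282 − 1)/2 = 119145.
Difference: 120842 − 119145 = 1697.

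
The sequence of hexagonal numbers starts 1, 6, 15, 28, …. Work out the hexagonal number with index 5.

45

The 5th hexagonal number is n(2n−1) with n = 5.
5·(2·5 − 1) = 5·9 = 45.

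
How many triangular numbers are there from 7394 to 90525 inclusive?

The n-th triangular number is n(n+1)/2.
Smallest index with value ≥ 7394: n = 122 (giving 7503).
Largest index with value ≤ 90525: n = 425 (giving 90525).
Indices 122 through 425: 304 terms.

304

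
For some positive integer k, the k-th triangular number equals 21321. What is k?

Set n(n+1)/2 = 21321, giving n² + n − 42642 = 0.
The discriminant is 1 + 8·21321 = 170569, and √170569 = 413.
So n = (-1 + 413) / 2 = 412/2 = 206.
Check: 206·207/2 = 21321. ✓

206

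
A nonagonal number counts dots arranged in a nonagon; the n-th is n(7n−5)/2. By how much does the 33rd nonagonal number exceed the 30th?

654

33·(7·33 − 5)/2 = 3729 and 30·(7·30 − 5)/2 = 3075.
Difference: 3729 − 3075 = 654.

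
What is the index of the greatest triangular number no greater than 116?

Solve n(n+1)/2 ≤ 116 for integer n.
n = 14 gives 105 ≤ 116, while n = 15 gives 120 > 116; so the answer is index 14.

14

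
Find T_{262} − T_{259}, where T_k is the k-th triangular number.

783

262·263/2 = 34453 and 259·260/2 = 33670.
Difference: 34453 − 33670 = 783.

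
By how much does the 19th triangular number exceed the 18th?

19

Consecutive triangular numbers differ by n: T_{19} − T_{18} = 19.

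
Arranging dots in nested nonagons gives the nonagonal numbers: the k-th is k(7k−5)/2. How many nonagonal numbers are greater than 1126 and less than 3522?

The n-th nonagonal number is n(7n−5)/2.
Smallest index with value > 1126: n = 19 (giving 1216).
Largest index with value < 3522: n = 32 (giving 3504).
Indices 19 through 32: 14 terms.

14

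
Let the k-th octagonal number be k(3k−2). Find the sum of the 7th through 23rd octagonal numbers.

12189

Σ i(3i−2) = 3Σi² − 2Σi over i = 7..23.
Σi = 276 − 21 = 255 and Σi² = 4324 − 91 = 4233.
3·4233 − 2·255 = 12189.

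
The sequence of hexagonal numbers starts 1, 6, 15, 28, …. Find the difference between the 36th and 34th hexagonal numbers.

278

36·(2·36 − 1) = 2556 and 34·(2·34 − 1) = 2278.
Difference: 2556 − 2278 = 278.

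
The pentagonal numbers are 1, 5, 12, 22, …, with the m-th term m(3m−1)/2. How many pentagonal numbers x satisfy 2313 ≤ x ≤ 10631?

45

The n-th pentagonal number is n(3n−1)/2.
Smallest index with value ≥ 2313: n = 40 (giving 2380).
Largest index with value ≤ 10631: n = 84 (giving 10542).
Indices 40 through 84: 45 terms.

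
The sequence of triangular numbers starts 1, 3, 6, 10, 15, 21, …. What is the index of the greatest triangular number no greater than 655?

35

Solve n(n+1)/2 ≤ 655 for integer n.
n = 35 gives 630 ≤ 655, while n = 36 gives 666 > 655; so the answer is index 35.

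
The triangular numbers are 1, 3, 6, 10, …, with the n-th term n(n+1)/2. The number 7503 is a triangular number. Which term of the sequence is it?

Set n(n+1)/2 = 7503, giving n² + n − 15006 = 0.
The discriminant is 1 + 8·7503 = 60025, and √60025 = 245.
So n = (-1 + 245) / 2 = 244/2 = 122.

122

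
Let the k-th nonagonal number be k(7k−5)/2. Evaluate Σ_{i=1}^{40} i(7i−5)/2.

Σ i(7i−5)/2 = (7Σi² − 5Σi) / 2 over i = 1..40.
Σi = 820 and Σi² = 22140.
(7·22140 − 5·820) / 2 = 150880/2 = 75440.

75440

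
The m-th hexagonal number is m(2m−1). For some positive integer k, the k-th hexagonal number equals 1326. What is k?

Set n(2n−1) = 1326, giving 2n² − n − 1326 = 0.
So n = (1 + 103) / 4 = 104/4 = 26.

26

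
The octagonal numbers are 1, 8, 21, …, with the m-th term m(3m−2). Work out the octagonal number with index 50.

The 50th octagonal number is n(3n−2) with n = 50.
50·(3·50 − 2) = 50·148 = 7400.

7400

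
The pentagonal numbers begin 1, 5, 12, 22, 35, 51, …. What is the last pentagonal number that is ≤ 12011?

11837

Solve n(3n−1)/2 ≤ 12011 for integer n.
n = 89 gives 11837 ≤ 12011, while n = 90 gives 12105 > 12011; so the answer is 11837.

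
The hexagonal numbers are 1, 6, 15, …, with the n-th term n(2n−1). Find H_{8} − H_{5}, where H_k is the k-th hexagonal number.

8·(2·8 − 1) = 120 and 5·(2·5 − 1) = 45.
Difference: 120 − 45 = 75.

75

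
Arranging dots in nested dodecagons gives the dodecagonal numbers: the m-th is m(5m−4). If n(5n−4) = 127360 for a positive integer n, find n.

160

Set n(5n−4) = 127360, giving 5n² − 4n − 127360 = 0.
The discriminant is 16 + 20·127360 = 2547216, and √2547216 = 1596.
So n = (4 + 1596) / 10 = 1600/10 = 160.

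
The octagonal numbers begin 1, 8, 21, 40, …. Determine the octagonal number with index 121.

The 121st octagonal number is n(3n−2) with n = 121.
121·(3·121 − 2) = 121·361 = 43681.

43681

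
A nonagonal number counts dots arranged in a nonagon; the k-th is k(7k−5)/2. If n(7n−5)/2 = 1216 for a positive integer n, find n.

Set n(7n−5)/2 = 1216, giving 7n² − 5n − 2432 = 0.
The discriminant is 25 + 56·1216 = 68121, and √68121 = 261.
So n = (5 + 261) / 14 = 266/14 = 19.
Check: 19·(7·19 − 5)/2 = 1216. ✓

19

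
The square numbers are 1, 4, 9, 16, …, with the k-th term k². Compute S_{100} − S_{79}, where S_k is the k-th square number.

100² = 10000 and 79² = 6241.
Difference: 10000 − 6241 = 3759.

3759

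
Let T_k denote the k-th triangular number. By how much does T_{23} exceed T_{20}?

23·24/2 = 276 and 20·21/2 = 210.
Difference: 276 − 210 = 66.

66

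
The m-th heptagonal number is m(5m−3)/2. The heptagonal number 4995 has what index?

45

Set n(5n−3)/2 = 4995, giving 5n² − 3n − 9990 = 0.
The discriminant is 9 + 40·4995 = 199809, and √199809 = 447.
So n = (3 + 447) / 10 = 450/10 = 45.
Check: 45·(5·45 − 3)/2 = 4995. ✓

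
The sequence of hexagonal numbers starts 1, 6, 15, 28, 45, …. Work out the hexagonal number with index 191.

The 191st hexagonal number is n(2n−1) with n = 191.
191·(2·191 − 1) = 191·381 = 72771.

72771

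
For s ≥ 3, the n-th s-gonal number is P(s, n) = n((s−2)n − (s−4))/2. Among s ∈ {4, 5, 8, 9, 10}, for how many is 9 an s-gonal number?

s = 4: P(4, 3) = 9. ✓
s = 5: P(5, 2) = 5 and P(5, 3) = 12; 9 is not s-gonal.
s = 8: P(8, 2) = 8 and P(8, 3) = 21; 9 is not s-gonal.
s = 9: P(9, 2) = 9. ✓
s = 10: P(10, 1) = 1 and P(10, 2) = 10; 9 is not s-gonal.
Hits: s ∈ {4, 9} → 2.

2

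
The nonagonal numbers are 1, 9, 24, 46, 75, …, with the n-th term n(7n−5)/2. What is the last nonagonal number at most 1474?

Solve n(7n−5)/2 ≤ 1474 for integer n.
n = 20 gives 1350 ≤ 1474, while n = 21 gives 1491 > 1474; so the answer is 1350.

1350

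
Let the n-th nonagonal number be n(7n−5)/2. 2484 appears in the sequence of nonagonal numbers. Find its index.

27

Set n(7n−5)/2 = 2484, giving 7n² − 5n − 4968 = 0.
The discriminant is 25 + 56·2484 = 139129, and √139129 = 373.
So n = (5 + 373) / 14 = 378/14 = 27.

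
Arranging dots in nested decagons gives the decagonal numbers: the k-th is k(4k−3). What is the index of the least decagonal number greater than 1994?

23

Solve n(4n−3) > 1994 for integer n.
The largest n with value ≤ 1994 is 22 (since 1870 ≤ 1994 < 2047), so the first above is n = 23, value 2047.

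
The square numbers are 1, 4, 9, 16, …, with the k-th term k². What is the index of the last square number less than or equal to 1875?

43

Solve n² ≤ 1875 for integer n.
n = 43 gives 1849 ≤ 1875, while n = 44 gives 1936 > 1875; so the answer is index 43.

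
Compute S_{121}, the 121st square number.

14641

The 121st square number is n² with n = 121.
121² = 14641.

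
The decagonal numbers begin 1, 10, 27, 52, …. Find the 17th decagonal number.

17·(4·17 − 3) = 17·65 = 1105.

1105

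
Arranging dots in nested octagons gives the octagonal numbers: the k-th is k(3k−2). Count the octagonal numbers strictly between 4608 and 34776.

68

The n-th octagonal number is n(3n−2).
Smallest index with value > 4608: n = 40 (giving 4720).
Largest index with value < 34776: n = 107 (giving 34133).
Indices 40 through 107: 68 terms.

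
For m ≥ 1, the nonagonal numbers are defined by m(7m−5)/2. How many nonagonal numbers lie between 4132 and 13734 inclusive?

The n-th nonagonal number is n(7n−5)/2.
Smallest index with value ≥ 4132: n = 35 (giving 4200).
Largest index with value ≤ 13734: n = 63 (giving 13734).
Indices 35 through 63: 29 terms.

29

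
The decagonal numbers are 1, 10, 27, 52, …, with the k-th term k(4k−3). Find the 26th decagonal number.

The 26th decagonal number is n(4n−3) with n = 26.
26·(4·26 − 3) = 26·101 = 2626.

2626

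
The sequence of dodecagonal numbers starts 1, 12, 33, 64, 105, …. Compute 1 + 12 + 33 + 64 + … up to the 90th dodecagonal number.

1218945

Σ i(5i−4) = 5Σi² − 4Σi over i = 1..90.
Σi = 4095 and Σi² = 247065.
5·247065 − 4·4095 = 1218945.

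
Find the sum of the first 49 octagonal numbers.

Σ i(3i−2) = 3Σi² − 2Σi over i = 1..49.
Σi = 1225 and Σi² = 40425.
3·40425 − 2·1225 = 118825.

118825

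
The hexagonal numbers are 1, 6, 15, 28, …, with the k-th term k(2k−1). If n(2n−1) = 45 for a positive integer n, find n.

5

Set n(2n−1) = 45, giving 2n² − n − 45 = 0.
The discriminant is 1 + 8·45 = 361, and √361 = 19.
So n = (1 + 19) / 4 = 20/4 = 5.
Check: 5·(2·5 − 1) = 45. ✓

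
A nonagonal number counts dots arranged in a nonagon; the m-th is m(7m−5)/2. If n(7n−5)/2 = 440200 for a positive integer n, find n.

355

Set n(7n−5)/2 = 440200, giving 7n² − 5n − 880400 = 0.
The discriminant is 25 + 56·440200 = 24651225, and √24651225 = 4965.
So n = (5 + 4965) / 14 = 4970/14 = 355.
Check: 355·(7·355 − 5)/2 = 440200. ✓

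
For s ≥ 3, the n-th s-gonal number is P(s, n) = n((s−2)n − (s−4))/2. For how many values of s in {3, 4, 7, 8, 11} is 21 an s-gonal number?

s = 3: P(3, 6) = 21. ✓
s = 4: P(4, 4) = 16 and P(4, 5) = 25; 21 is not s-gonal.
s = 7: P(7, 3) = 18 and P(7, 4) = 34; 21 is not s-gonal.
s = 8: P(8, 3) = 21. ✓
s = 11: P(11, 2) = 11 and P(11, 3) = 30; 21 is not s-gonal.
Hits: s ∈ {3, 8} → 2.

2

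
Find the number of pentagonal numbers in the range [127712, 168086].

The n-th pentagonal number is n(3n−1)/2.
Smallest index with value ≥ 127712: n = 292 (giving 127750).
Largest index with value ≤ 168086: n = 334 (giving 167167).
Indices 292 through 334: 43 terms.

43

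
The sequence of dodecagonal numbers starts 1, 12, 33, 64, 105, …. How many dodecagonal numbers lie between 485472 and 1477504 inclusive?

233

The n-th dodecagonal number is n(5n−4).
Smallest index with value ≥ 485472: n = 312 (giving 485472).
Largest index with value ≤ 1477504: n = 544 (giving 1477504).
Indices 312 through 544: 233 terms.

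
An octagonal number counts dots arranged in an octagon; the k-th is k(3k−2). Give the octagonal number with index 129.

49665

129·(3·129 − 2) = 129·385 = 49665.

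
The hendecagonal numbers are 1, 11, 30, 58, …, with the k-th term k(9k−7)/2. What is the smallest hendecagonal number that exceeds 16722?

17081

Solve n(9n−7)/2 > 16722 for integer n.
The largest n with value ≤ 16722 is 61 (since 16531 ≤ 16722 < 17081), so the first above is n = 62, value 17081.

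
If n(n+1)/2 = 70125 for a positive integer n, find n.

Set n(n+1)/2 = 70125, giving n² + n − 140250 = 0.
The discriminant is 1 + 8·70125 = 561001, and √561001 = 749.
So n = (-1 + 749) / 2 = 748/2 = 374.

374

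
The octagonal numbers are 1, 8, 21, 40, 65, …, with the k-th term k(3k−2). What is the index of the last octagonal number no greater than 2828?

Solve n(3n−2) ≤ 2828 for integer n.
n = 31 gives 2821 ≤ 2828, while n = 32 gives 3008 > 2828; so the answer is index 31.

31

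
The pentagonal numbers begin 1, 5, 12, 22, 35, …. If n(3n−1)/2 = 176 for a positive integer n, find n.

11

Set n(3n−1)/2 = 176, giving 3n² − n − 352 = 0.
So n = (1 + 65) / 6 = 66/6 = 11.
Check: 11·(3·11 − 1)/2 = 176. ✓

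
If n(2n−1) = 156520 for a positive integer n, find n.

Set n(2n−1) = 156520, giving 2n² − n − 156520 = 0.
The discriminant is 1 + 8·156520 = 1252161, and √1252161 = 1119.
So n = (1 + 1119) / 4 = 1120/4 = 280.

280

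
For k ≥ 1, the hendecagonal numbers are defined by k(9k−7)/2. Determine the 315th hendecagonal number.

445410

315·(9·315 − 7)/2 = 315·2828/2 = 315·1414 = 445410.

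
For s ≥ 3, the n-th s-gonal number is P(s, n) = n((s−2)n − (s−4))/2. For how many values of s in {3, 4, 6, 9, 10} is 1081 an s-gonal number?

1

s = 3: P(3, 46) = 1081. ✓
s = 4: P(4, 32) = 1024 and P(4, 33) = 1089; 1081 is not s-gonal.
s = 6: P(6, 23) = 1035 and P(6, 24) = 1128; 1081 is not s-gonal.
s = 9: P(9, 17) = 969 and P(9, 18) = 1089; 1081 is not s-gonal.
s = 10: P(10, 16) = 976 and P(10, 17) = 1105; 1081 is not s-gonal.
Hits: s ∈ {3} → 1.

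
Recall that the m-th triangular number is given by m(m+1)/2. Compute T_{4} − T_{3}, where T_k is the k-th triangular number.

4

Consecutive triangular numbers differ by n: T_{4} − T_{3} = 4.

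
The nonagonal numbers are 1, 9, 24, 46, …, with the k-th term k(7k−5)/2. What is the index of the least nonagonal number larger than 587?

14

Solve n(7n−5)/2 > 587 for integer n.
The largest n with value ≤ 587 is 13 (since 559 ≤ 587 < 651), so the first above is n = 14, value 651.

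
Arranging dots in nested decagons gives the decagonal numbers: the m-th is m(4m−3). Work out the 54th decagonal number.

The 54th decagonal number is n(4n−3) with n = 54.
54·(4·54 − 3) = 54·213 = 11502.

11502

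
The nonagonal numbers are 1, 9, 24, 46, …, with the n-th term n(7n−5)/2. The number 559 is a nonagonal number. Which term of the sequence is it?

Set n(7n−5)/2 = 559, giving 7n² − 5n − 1118 = 0.
The discriminant is 25 + 56·559 = 31329, and √31329 = 177.
So n = (5 + 177) / 14 = 182/14 = 13.
Check: 13·(7·13 − 5)/2 = 559. ✓

13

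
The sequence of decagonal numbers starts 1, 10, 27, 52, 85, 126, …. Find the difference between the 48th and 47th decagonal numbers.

Consecutive decagonal numbers differ by 8n − 7: here 8·48 − 7 = 377.

377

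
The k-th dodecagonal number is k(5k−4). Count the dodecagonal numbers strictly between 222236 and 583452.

The n-th dodecagonal number is n(5n−4).
Smallest index with value > 222236: n = 212 (giving 223872).
Largest index with value < 583452: n = 341 (giving 580041).
Indices 212 through 341: 130 terms.

130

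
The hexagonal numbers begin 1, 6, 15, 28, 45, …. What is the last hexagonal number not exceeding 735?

703

Solve n(2n−1) ≤ 735 for integer n.
n = 19 gives 703 ≤ 735, while n = 20 gives 780 > 735; so the answer is 703.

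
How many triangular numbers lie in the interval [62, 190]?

9

The n-th triangular number is n(n+1)/2.
Smallest index with value ≥ 62: n = 11 (giving 66).
Largest index with value ≤ 190: n = 19 (giving 190).
Indices 11 through 19: 9 terms.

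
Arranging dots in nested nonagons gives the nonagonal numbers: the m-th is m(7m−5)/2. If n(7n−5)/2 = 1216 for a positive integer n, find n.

19

Set n(7n−5)/2 = 1216, giving 7n² − 5n − 2432 = 0.
The discriminant is 25 + 56·1216 = 68121, and √68121 = 261.
So n = (5 + 261) / 14 = 266/14 = 19.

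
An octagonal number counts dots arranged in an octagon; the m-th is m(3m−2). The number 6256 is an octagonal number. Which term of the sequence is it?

Set n(3n−2) = 6256, giving 3n² − 2n − 6256 = 0.
The discriminant is 4 + 12·6256 = 75076, and √75076 = 274.
So n = (2 + 274) / 6 = 276/6 = 46.
Check: 46·(3·46 − 2) = 6256. ✓

46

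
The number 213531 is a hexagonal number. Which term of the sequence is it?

Set n(2n−1) = 213531, giving 2n² − n − 213531 = 0.
So n = (1 + 1307) / 4 = 1308/4 = 327.

327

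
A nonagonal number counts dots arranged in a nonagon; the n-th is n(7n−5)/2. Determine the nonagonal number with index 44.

The 44th nonagonal number is n(7n−5)/2 with n = 44.
44·(7·44 − 5)/2 = 44·303/2 = 6666.

6666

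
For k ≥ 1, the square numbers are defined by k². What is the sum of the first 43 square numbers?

27434

Σ_{i=1}^{43} i² = 43·44·87/6 = 27434.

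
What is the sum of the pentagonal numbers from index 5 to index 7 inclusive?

Σ i(3i−1)/2 = (3Σi² − Σi) / 2 over i = 5..7.
Σi = 28 − 10 = 18 and Σi² = 140 − 30 = 110.
(3·110 − 1·18) / 2 = 312/2 = 156.

156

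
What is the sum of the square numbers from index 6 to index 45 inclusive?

31340

Σ_{i=6}^{45} i² = 31395 − 55 = 31340.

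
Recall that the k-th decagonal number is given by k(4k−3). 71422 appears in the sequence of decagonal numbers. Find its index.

134

Set n(4n−3) = 71422, giving 4n² − 3n − 71422 = 0.
The discriminant is 9 + 16·71422 = 1142761, and √1142761 = 1069.
So n = (3 + 1069) / 8 = 1072/8 = 134.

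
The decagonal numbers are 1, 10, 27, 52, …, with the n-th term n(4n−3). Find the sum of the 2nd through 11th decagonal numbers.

1825

Σ i(4i−3) = 4Σi² − 3Σi over i = 2..11.
Σi = 66 − 1 = 65 and Σi² = 506 − 1 = 505.
4·505 − 3·65 = 1825.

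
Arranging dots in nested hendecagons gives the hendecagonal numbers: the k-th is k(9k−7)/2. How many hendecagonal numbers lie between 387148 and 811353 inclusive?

132

The n-th hendecagonal number is n(9n−7)/2.
Smallest index with value ≥ 387148: n = 294 (giving 387933).
Largest index with value ≤ 811353: n = 425 (giving 811325).
Indices 294 through 425: 132 terms.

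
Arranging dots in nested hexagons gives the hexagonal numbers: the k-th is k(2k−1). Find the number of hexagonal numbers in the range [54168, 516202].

The n-th hexagonal number is n(2n−1).
Smallest index with value ≥ 54168: n = 165 (giving 54285).
Largest index with value ≤ 516202: n = 508 (giving 515620).
Indices 165 through 508: 344 terms.

344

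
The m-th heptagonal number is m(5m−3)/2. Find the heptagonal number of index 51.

The 51st heptagonal number is n(5n−3)/2 with n = 51.
51·(5·51 − 3)/2 = 51·252/2 = 51·126 = 6426.

6426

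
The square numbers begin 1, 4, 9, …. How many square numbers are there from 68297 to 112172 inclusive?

73

The n-th square number is n².
Smallest index with value ≥ 68297: n = 262 (giving 68644).
Largest index with value ≤ 112172: n = 334 (giving 111556).
Indices 262 through 334: 73 terms.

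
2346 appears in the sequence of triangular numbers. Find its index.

68

Set n(n+1)/2 = 2346, giving n² + n − 4692 = 0.
So n = (-1 + 137) / 2 = 136/2 = 68.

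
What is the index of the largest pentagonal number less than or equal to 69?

Solve n(3n−1)/2 ≤ 69 for integer n.
n = 6 gives 51 ≤ 69, while n = 7 gives 70 > 69; so the answer is index 6.

6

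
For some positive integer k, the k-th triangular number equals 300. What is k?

24

Set n(n+1)/2 = 300, giving n² + n − 600 = 0.
The discriminant is 1 + 8·300 = 2401, and √2401 = 49.
So n = (-1 + 49) / 2 = 48/2 = 24.
Check: 24·25/2 = 300. ✓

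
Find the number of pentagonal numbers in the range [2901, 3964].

7

The n-th pentagonal number is n(3n−1)/2.
Smallest index with value ≥ 2901: n = 45 (giving 3015).
Largest index with value ≤ 3964: n = 51 (giving 3876).
Indices 45 through 51: 7 terms.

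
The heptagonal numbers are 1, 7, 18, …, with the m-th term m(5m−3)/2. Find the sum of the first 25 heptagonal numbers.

13325

Σ i(5i−3)/2 = (5Σi² − 3Σi) / 2 over i = 1..25.
Σi = 325 and Σi² = 5525.
(5·5525 − 3·325) / 2 = 26650/2 = 13325.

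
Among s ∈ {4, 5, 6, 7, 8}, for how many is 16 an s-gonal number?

1

s = 4: P(4, 4) = 16. ✓
s = 5: P(5, 3) = 12 and P(5, 4) = 22; 16 is not s-gonal.
s = 6: P(6, 3) = 15 and P(6, 4) = 28; 16 is not s-gonal.
s = 7: P(7, 2) = 7 and P(7, 3) = 18; 16 is not s-gonal.
s = 8: P(8, 2) = 8 and P(8, 3) = 21; 16 is not s-gonal.
Hits: s ∈ {4} → 1.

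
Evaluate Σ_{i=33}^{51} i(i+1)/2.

17442

Σ i(i+1)/2 = (Σi² + Σi) / 2 over i = 33..51.
Σi = 1326 − 528 = 798 and Σi² = 45526 − 11440 = 34086.
(1·34086 + 1·798) / 2 = 34884/2 = 17442.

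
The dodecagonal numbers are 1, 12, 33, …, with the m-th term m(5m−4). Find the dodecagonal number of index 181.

The 181st dodecagonal number is n(5n−4) with n = 181.
181·(5·181 − 4) = 181·901 = 163081.

163081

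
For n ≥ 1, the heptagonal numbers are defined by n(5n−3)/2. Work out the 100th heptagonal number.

The 100th heptagonal number is n(5n−3)/2 with n = 100.
100·(5·100 − 3)/2 = 100·497/2 = 24850.

24850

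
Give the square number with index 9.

The 9th square number is n² with n = 9.
9² = 81.

81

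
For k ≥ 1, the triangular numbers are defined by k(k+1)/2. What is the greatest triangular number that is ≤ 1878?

Solve n(n+1)/2 ≤ 1878 for integer n.
n = 60 gives 1830 ≤ 1878, while n = 61 gives 1891 > 1878; so the answer is 1830.

1830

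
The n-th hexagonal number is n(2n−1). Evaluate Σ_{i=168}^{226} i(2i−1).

Σ i(2i−1) = 2Σi² − Σi over i = 168..226.
Σi = 25651 − 14028 = 11623 and Σi² = 3873301 − 1566460 = 2306841.
2·2306841 − 1·11623 = 4602059.

4602059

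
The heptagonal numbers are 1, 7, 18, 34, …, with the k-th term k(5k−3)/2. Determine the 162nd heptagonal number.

65367

The 162nd heptagonal number is n(5n−3)/2 with n = 162.
162·(5·162 − 3)/2 = 162·807/2 = 65367.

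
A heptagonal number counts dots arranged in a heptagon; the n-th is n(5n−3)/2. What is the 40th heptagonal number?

3940

The 40th heptagonal number is n(5n−3)/2 with n = 40.
40·(5·40 − 3)/2 = 40·197/2 = 3940.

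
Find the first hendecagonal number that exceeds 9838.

10200

Solve n(9n−7)/2 > 9838 for integer n.
The largest n with value ≤ 9838 is 47 (since 9776 ≤ 9838 < 10200), so the first above is n = 48, value 10200.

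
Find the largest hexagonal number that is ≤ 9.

6

Solve n(2n−1) ≤ 9 for integer n.
n = 2 gives 6 ≤ 9, while n = 3 gives 15 > 9; so the answer is 6.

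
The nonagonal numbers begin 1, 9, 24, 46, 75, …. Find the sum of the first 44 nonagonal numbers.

Σ i(7i−5)/2 = (7Σi² − 5Σi) / 2 over i = 1..44.
Σi = 990 and Σi² = 29370.
(7·29370 − 5·990) / 2 = 200640/2 = 100320.

100320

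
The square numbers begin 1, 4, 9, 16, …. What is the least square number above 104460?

Solve n² > 104460 for integer n.
The largest n with value ≤ 104460 is 323 (since 104329 ≤ 104460 < 104976), so the first above is n = 324, value 104976.

104976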